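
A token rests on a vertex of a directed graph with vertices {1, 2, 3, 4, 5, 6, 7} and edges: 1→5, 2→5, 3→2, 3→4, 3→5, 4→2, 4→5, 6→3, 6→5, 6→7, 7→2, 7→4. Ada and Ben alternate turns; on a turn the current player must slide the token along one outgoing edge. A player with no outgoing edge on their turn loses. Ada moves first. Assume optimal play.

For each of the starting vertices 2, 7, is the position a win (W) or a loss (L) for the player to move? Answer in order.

Compute win/loss labels from the base case upward. A position with no move is L. Any other position is W if it can reach an L in one move, else L.
Every edge goes from a vertex to one that appears earlier in the order 5, 2, 1, 4, 3, 7, 6, so processing vertices in that order labels each vertex after all of its successors.
5: no outgoing edge → L
2: can move to 5, which is L ⇒ W
1: can move to 5, which is L ⇒ W
4: can move to 5, which is L ⇒ W
3: can move to 5, which is L ⇒ W
7: moves to 4(W), 2(W); every one is W ⇒ L
6: can move to 7, which is L ⇒ W

2: W, 7: L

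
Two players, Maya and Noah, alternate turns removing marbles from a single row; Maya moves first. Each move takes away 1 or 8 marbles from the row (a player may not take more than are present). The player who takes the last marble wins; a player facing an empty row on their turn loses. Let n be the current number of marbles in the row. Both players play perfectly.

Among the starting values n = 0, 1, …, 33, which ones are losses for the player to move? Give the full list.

Positions with no move are L. A position that does have a move is losing for the player to move precisely when every available move leads to a winning position for the opponent. Fill in the labels:
n=0: no move → L
n=1: →0(L), so W
n=2: →1(W) only, which is W, so L
n=3: →2(L), so W
n=4: →3(W) only, which is W, so L
n=5: →4(L), so W
n=6: →5(W) only, which is W, so L
n=7: →6(L), so W
n=8: →0(L), so W
n=9: →8(W), 1(W) — all W, so L
n=10: →9(L), so W
n=11: →10(W), 3(W) — all W, so L
n=12: →11(L), so W
n=13: →12(W), 5(W) — all W, so L
n=14: →13(L), so W
n=15: →14(W), 7(W) — all W, so L
n=16: →15(L), so W
n=17: →9(L), so W
n=18: →17(W), 10(W) — all W, so L
n=19: →18(L), so W
n=20: →19(W), 12(W) — all W, so L
n=21: →20(L), so W
n=22: →21(W), 14(W) — all W, so L
n=23: →22(L), so W
n=24: →23(W), 16(W) — all W, so L
n=25: →24(L), so W
n=26: →18(L), so W
n=27: →26(W), 19(W) — all W, so L
n=28: →27(L), so W
n=29: →28(W), 21(W) — all W, so L
n=30: →29(L), so W
n=31: →30(W), 23(W) — all W, so L
n=32: →31(L), so W
n=33: →32(W), 25(W) — all W, so L
Reading off the rows marked L gives the requested list; there are 16 such values of n.

0, 2, 4, 6, 9, 11, 13, 15, 18, 20, 22, 24, 27, 29, 31, 33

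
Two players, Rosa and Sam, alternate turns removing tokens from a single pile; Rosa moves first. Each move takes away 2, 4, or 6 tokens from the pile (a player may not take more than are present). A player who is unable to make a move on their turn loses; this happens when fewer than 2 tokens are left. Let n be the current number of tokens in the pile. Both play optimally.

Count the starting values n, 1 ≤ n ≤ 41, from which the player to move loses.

Use the standard recursion: the mover loses at a terminal position; elsewhere, the mover wins exactly when some move hands the opponent an L position.
n=0: no move → L
n=1: no move → L
n=2: W (go to 0, an L position)
n=3: W (go to 1, an L position)
n=4: W (go to 0, an L position)
n=5: W (go to 1, an L position)
n=6: W (go to 0, an L position)
n=7: W (go to 1, an L position)
n=8: L (options 6(W), 4(W), 2(W) are all W)
n=9: L (options 7(W), 5(W), 3(W) are all W)
n=10: W (go to 8, an L position)
n=11: W (go to 9, an L position)
n=12: W (go to 8, an L position)
n=13: W (go to 9, an L position)
n=14: W (go to 8, an L position)
n=15: W (go to 9, an L position)
n=16: L (options 14(W), 12(W), 10(W) are all W)
n=17: L (options 15(W), 13(W), 11(W) are all W)
n=18: W (go to 16, an L position)
n=19: W (go to 17, an L position)
n=20: W (go to 16, an L position)
n=21: W (go to 17, an L position)
n=22: W (go to 16, an L position)
n=23: W (go to 17, an L position)
n=24: L (options 22(W), 20(W), 18(W) are all W)
n=25: L (options 23(W), 21(W), 19(W) are all W)
n=26: W (go to 24, an L position)
n=27: W (go to 25, an L position)
n=28: W (go to 24, an L position)
n=29: W (go to 25, an L position)
n=30: W (go to 24, an L position)
n=31: W (go to 25, an L position)
n=32: L (options 30(W), 28(W), 26(W) are all W)
n=33: L (options 31(W), 29(W), 27(W) are all W)
n=34: W (go to 32, an L position)
n=35: W (go to 33, an L position)
n=36: W (go to 32, an L position)
n=37: W (go to 33, an L position)
n=38: W (go to 32, an L position)
n=39: W (go to 33, an L position)
n=40: L (options 38(W), 36(W), 34(W) are all W)
n=41: L (options 39(W), 37(W), 35(W) are all W)
L entries with 1 ≤ n ≤ 41 (n=0 is outside the asked range and is not counted): n = 1, 8, 9, 16, 17, 24, 25, 32, 33, 40, 41; that makes 11.

11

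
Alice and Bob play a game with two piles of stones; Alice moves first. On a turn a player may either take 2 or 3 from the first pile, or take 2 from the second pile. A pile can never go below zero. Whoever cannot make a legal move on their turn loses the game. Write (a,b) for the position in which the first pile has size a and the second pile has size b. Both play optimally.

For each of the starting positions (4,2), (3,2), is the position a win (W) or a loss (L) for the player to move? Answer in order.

(4,2): W, (3,2): L

Compute win/loss labels from the base case upward. A position with no move is L. Any other position is W if it can reach an L in one move, else L.
No move ever increases a pile, so every position that can arise here has a ≤ 4 and b ≤ 2; it is enough to label the cells with 0 ≤ a ≤ 4 and 0 ≤ b ≤ 2.
Every move lowers a or b (never raises either), so fill the grid row by row in increasing a, and left to right within a row: each cell's successors are then already labelled.
      b=0  b=1  b=2
a=0:    L    L    W
a=1:    L    L    W
a=2:    W    W    L
a=3:    W    W    L
a=4:    W    W    W
Cells with no legal move (terminal, hence L): (0,0), (0,1), (1,0), (1,1).
The remaining L cells, each justified by listing all of its moves:
(2,2): →(0,2)(W), (2,0)(W) — all W, so L
(3,2): →(1,2)(W), (0,2)(W), (3,0)(W) — all W, so L
Every other cell has at least one move into one of the L cells above, so it is W.
(4,2): the move to (2,2) reaches an L cell, so W
(3,2): one of the L cells justified above, so L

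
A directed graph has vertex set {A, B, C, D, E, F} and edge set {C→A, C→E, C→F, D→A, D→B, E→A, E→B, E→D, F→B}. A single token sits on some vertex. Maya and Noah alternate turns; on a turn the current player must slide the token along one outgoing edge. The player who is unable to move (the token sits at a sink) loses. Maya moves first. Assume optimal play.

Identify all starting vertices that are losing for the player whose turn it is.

A, B

Use the standard recursion: the mover loses at a terminal position; elsewhere, the mover wins exactly when some move hands the opponent an L position.
Every edge goes from a vertex to one that appears earlier in the order B, A, D, E, F, C, so processing vertices in that order labels each vertex after all of its successors.
B: no outgoing edge → L
A: no outgoing edge → L
D: W (go to A, an L position)
E: W (go to A, an L position)
F: W (go to B, an L position)
C: W (go to A, an L position)
The losing starting vertices are exactly the entries labelled L in this table (2 of them).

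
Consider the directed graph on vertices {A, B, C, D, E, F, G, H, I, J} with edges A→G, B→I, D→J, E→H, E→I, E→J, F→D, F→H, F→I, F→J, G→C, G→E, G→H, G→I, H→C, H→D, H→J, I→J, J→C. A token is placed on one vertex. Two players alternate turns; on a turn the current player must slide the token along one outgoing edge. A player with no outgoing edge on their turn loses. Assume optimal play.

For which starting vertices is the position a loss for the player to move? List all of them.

A, C, D, I

Compute win/loss labels from the base case upward. A position with no move is L. Any other position is W if it can reach an L in one move, else L.
Every edge goes from a vertex to one that appears earlier in the order C, J, D, I, H, B, E, G, F, A, so processing vertices in that order labels each vertex after all of its successors.
C: no outgoing edge → L
J: W (go to C, an L position)
D: L (sole option J(W) is W)
I: L (sole option J(W) is W)
H: W (go to D, an L position)
B: W (go to I, an L position)
E: W (go to I, an L position)
G: W (go to I, an L position)
F: W (go to I, an L position)
A: L (sole option G(W) is W)
The losing starting vertices are exactly the entries labelled L in this table (4 of them).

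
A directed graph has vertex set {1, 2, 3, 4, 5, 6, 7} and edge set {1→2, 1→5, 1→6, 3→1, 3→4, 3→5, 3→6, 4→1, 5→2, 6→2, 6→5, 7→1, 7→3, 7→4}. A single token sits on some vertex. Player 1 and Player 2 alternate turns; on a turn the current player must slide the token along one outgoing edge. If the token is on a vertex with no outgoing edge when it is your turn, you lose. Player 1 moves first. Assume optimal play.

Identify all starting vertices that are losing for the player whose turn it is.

2, 4

Build the W/L table. Terminal = L. A non-terminal position is W if it has a move to some L; otherwise it is L.
Every edge goes from a vertex to one that appears earlier in the order 2, 5, 6, 1, 4, 3, 7, so processing vertices in that order labels each vertex after all of its successors.
2: no outgoing edge → L
5: →2(L), so W
6: →2(L), so W
1: →2(L), so W
4: →1(W) only, which is W, so L
3: →4(L), so W
7: →4(L), so W
The losing starting vertices are exactly the entries labelled L in this table (2 of them).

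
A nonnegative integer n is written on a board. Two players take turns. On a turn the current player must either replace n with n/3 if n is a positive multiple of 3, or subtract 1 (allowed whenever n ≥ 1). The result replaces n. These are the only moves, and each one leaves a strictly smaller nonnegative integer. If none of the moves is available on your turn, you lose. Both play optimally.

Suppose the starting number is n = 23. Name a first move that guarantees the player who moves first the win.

Use the standard recursion: the mover loses at a terminal position; elsewhere, the mover wins exactly when some move hands the opponent an L position.
n=0: no move → L
n=1: can move to 0, which is L ⇒ W
n=2: the only move is to 1(W), a W ⇒ L
n=3: can move to 2, which is L ⇒ W
n=4: the only move is to 3(W), a W ⇒ L
n=5: can move to 4, which is L ⇒ W
n=6: can move to 2, which is L ⇒ W
n=7: the only move is to 6(W), a W ⇒ L
n=8: can move to 7, which is L ⇒ W
n=9: moves to 3(W), 8(W); every one is W ⇒ L
n=10: can move to 9, which is L ⇒ W
n=11: the only move is to 10(W), a W ⇒ L
n=12: can move to 4, which is L ⇒ W
n=13: the only move is to 12(W), a W ⇒ L
n=14: can move to 13, which is L ⇒ W
n=15: moves to 5(W), 14(W); every one is W ⇒ L
n=16: can move to 15, which is L ⇒ W
n=17: the only move is to 16(W), a W ⇒ L
n=18: can move to 17, which is L ⇒ W
n=19: the only move is to 18(W), a W ⇒ L
n=20: can move to 19, which is L ⇒ W
n=21: can move to 7, which is L ⇒ W
n=22: the only move is to 21(W), a W ⇒ L
n=23: can move to 22, which is L ⇒ W
From 23, the L positions reachable in one move are: 22.

Move to 22.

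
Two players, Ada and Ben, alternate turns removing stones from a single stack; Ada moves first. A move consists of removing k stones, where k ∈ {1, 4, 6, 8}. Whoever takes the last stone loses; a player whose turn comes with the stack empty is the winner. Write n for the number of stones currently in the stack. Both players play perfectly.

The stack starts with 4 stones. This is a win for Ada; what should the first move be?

Build the W/L table. Terminal = W. A non-terminal position is W if it has a move to some L; otherwise it is L.
n=0: no move; the opponent has just taken the last stone and therefore loses → W
n=1: →0(W) only, which is W, so L
n=2: →1(L), so W
n=3: →2(W) only, which is W, so L
n=4: →3(L), so W
From 4, the L positions reachable in one move are: 3.

Remove 1, leaving 3.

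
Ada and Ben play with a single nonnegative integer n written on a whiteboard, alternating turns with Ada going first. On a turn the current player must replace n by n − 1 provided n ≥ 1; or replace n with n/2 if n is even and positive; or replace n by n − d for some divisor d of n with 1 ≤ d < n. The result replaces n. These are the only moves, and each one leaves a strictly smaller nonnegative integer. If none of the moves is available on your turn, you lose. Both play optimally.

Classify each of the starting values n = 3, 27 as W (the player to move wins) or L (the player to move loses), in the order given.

3: W, 27: L

Work bottom-up. With no move the player to move loses. Otherwise the position is W if at least one move leads to an L position for the opponent, and L if every move leads to a W.
n=0: no move → L
n=1: reaches L-position 0 → W
n=2: only reaches 1(W), which is W → L
n=3: reaches L-position 2 → W
n=4: reaches L-position 2 → W
n=5: only reaches 4(W), which is W → L
n=6: reaches L-position 5 → W
n=7: only reaches 6(W), which is W → L
n=8: reaches L-position 7 → W
n=9: only reaches 6(W), 8(W), all W → L
n=10: reaches L-position 5 → W
n=11: only reaches 10(W), which is W → L
n=12: reaches L-position 9 → W
n=13: only reaches 12(W), which is W → L
n=14: reaches L-position 7 → W
n=15: only reaches 10(W), 12(W), 14(W), all W → L
n=16: reaches L-position 15 → W
n=17: only reaches 16(W), which is W → L
n=18: reaches L-position 9 → W
n=19: only reaches 18(W), which is W → L
n=20: reaches L-position 15 → W
n=21: only reaches 14(W), 18(W), 20(W), all W → L
n=22: reaches L-position 11 → W
n=23: only reaches 22(W), which is W → L
n=24: reaches L-position 21 → W
n=25: only reaches 20(W), 24(W), all W → L
n=26: reaches L-position 13 → W
n=27: only reaches 18(W), 24(W), 26(W), all W → L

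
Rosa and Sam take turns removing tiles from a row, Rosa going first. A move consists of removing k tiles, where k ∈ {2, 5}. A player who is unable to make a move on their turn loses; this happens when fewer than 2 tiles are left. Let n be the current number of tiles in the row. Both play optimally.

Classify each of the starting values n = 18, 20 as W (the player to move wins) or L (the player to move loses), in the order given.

18: L, 20: W

Classify positions by backward induction: terminal positions (no move available) are L. From any other position, the mover wins iff some move reaches an L.
n=0: no move → L
n=1: no move → L
n=2: →0(L), so W
n=3: →1(L), so W
n=4: →2(W) only, which is W, so L
n=5: →0(L), so W
n=6: →4(L), so W
n=7: →5(W), 2(W) — all W, so L
n=8: →6(W), 3(W) — all W, so L
n=9: →7(L), so W
n=10: →8(L), so W
n=11: →9(W), 6(W) — all W, so L
n=12: →7(L), so W
n=13: →11(L), so W
n=14: →12(W), 9(W) — all W, so L
n=15: →13(W), 10(W) — all W, so L
n=16: →14(L), so W
n=17: →15(L), so W
n=18: →16(W), 13(W) — all W, so L
n=19: →14(L), so W
n=20: →18(L), so W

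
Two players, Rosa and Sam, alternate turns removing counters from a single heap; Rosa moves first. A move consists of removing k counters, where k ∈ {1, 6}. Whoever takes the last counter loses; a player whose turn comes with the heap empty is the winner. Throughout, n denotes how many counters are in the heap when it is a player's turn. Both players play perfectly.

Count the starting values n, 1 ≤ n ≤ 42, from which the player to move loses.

Work bottom-up. With no move the player to move wins. Otherwise the position is W if at least one move leads to an L position for the opponent, and L if every move leads to a W.
n=0: no move; the opponent has just taken the last counter and therefore loses → W
n=1: only reaches 0(W), which is W → L
n=2: reaches L-position 1 → W
n=3: only reaches 2(W), which is W → L
n=4: reaches L-position 3 → W
n=5: only reaches 4(W), which is W → L
n=6: reaches L-position 5 → W
n=7: reaches L-position 1 → W
n=8: only reaches 7(W), 2(W), all W → L
n=9: reaches L-position 8 → W
n=10: only reaches 9(W), 4(W), all W → L
n=11: reaches L-position 10 → W
n=12: only reaches 11(W), 6(W), all W → L
n=13: reaches L-position 12 → W
n=14: reaches L-position 8 → W
n=15: only reaches 14(W), 9(W), all W → L
n=16: reaches L-position 15 → W
n=17: only reaches 16(W), 11(W), all W → L
n=18: reaches L-position 17 → W
n=19: only reaches 18(W), 13(W), all W → L
n=20: reaches L-position 19 → W
n=21: reaches L-position 15 → W
n=22: only reaches 21(W), 16(W), all W → L
n=23: reaches L-position 22 → W
n=24: only reaches 23(W), 18(W), all W → L
n=25: reaches L-position 24 → W
n=26: only reaches 25(W), 20(W), all W → L
n=27: reaches L-position 26 → W
n=28: reaches L-position 22 → W
n=29: only reaches 28(W), 23(W), all W → L
n=30: reaches L-position 29 → W
n=31: only reaches 30(W), 25(W), all W → L
n=32: reaches L-position 31 → W
n=33: only reaches 32(W), 27(W), all W → L
n=34: reaches L-position 33 → W
n=35: reaches L-position 29 → W
n=36: only reaches 35(W), 30(W), all W → L
n=37: reaches L-position 36 → W
n=38: only reaches 37(W), 32(W), all W → L
n=39: reaches L-position 38 → W
n=40: only reaches 39(W), 34(W), all W → L
n=41: reaches L-position 40 → W
n=42: reaches L-position 36 → W
L entries with 1 ≤ n ≤ 42 (the range starts at n=1): n = 1, 3, 5, 8, 10, 12, 15, 17, 19, 22, 24, 26, 29, 31, 33, 36, 38, 40; that makes 18.

18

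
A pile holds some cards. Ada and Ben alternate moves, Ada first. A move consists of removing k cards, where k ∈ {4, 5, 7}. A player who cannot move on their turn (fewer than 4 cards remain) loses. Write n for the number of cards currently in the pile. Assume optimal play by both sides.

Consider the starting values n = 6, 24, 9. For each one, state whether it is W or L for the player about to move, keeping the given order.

6: W, 24: L, 9: W

Positions with no move are L. A position that does have a move is losing for the player to move precisely when every available move leads to a winning position for the opponent. Fill in the labels:
n=0: no move → L
n=1: no move → L
n=2: no move → L
n=3: no move → L
n=4: can move to 0, which is L ⇒ W
n=5: can move to 1, which is L ⇒ W
n=6: can move to 2, which is L ⇒ W
n=7: can move to 3, which is L ⇒ W
n=8: can move to 3, which is L ⇒ W
n=9: can move to 2, which is L ⇒ W
n=10: can move to 3, which is L ⇒ W
n=11: moves to 7(W), 6(W), 4(W); every one is W ⇒ L
n=12: moves to 8(W), 7(W), 5(W); every one is W ⇒ L
n=13: moves to 9(W), 8(W), 6(W); every one is W ⇒ L
n=14: moves to 10(W), 9(W), 7(W); every one is W ⇒ L
n=15: can move to 11, which is L ⇒ W
n=16: can move to 12, which is L ⇒ W
n=17: can move to 13, which is L ⇒ W
n=18: can move to 14, which is L ⇒ W
n=19: can move to 14, which is L ⇒ W
n=20: can move to 13, which is L ⇒ W
n=21: can move to 14, which is L ⇒ W
n=22: moves to 18(W), 17(W), 15(W); every one is W ⇒ L
n=23: moves to 19(W), 18(W), 16(W); every one is W ⇒ L
n=24: moves to 20(W), 19(W), 17(W); every one is W ⇒ L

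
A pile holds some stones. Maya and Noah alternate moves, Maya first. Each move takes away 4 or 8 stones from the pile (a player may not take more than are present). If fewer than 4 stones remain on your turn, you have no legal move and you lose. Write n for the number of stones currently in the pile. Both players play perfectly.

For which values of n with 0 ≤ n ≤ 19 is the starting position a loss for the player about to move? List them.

Label each position W (a win for the player to move) or L (a loss). A position with no legal move is L; any other position is W exactly when some move reaches an L, and L when every move reaches a W.
n=0: no move → L
n=1: no move → L
n=2: no move → L
n=3: no move → L
n=4: reaches L-position 0 → W
n=5: reaches L-position 1 → W
n=6: reaches L-position 2 → W
n=7: reaches L-position 3 → W
n=8: reaches L-position 0 → W
n=9: reaches L-position 1 → W
n=10: reaches L-position 2 → W
n=11: reaches L-position 3 → W
n=12: only reaches 8(W), 4(W), all W → L
n=13: only reaches 9(W), 5(W), all W → L
n=14: only reaches 10(W), 6(W), all W → L
n=15: only reaches 11(W), 7(W), all W → L
n=16: reaches L-position 12 → W
n=17: reaches L-position 13 → W
n=18: reaches L-position 14 → W
n=19: reaches L-position 15 → W
The losing starting values of n are exactly the entries labelled L in this table (8 of them).

0, 1, 2, 3, 12, 13, 14, 15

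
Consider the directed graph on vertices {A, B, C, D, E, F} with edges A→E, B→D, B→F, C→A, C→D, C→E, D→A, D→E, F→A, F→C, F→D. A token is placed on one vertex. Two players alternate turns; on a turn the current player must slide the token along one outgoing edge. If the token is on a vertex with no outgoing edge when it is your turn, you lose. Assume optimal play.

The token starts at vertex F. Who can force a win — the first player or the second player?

The second player wins.

Use the standard recursion: the mover loses at a terminal position; elsewhere, the mover wins exactly when some move hands the opponent an L position.
Every edge goes from a vertex to one that appears earlier in the order E, A, D, C, F, B, so processing vertices in that order labels each vertex after all of its successors.
E: no outgoing edge → L
A: can move to E, which is L ⇒ W
D: can move to E, which is L ⇒ W
C: can move to E, which is L ⇒ W
F: moves to C(W), D(W), A(W); every one is W ⇒ L
B: can move to F, which is L ⇒ W
The starting position F is L: whatever the player to move does, the opponent receives a W position.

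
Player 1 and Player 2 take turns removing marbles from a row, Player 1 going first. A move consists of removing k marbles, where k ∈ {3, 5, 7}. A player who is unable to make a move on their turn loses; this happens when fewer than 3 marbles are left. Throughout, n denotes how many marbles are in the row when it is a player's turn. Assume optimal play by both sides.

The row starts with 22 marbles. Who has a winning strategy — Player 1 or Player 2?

Build the W/L table. Terminal = L. A non-terminal position is W if it has a move to some L; otherwise it is L.
n=0: no move → L
n=1: no move → L
n=2: no move → L
n=3: →0(L), so W
n=4: →1(L), so W
n=5: →2(L), so W
n=6: →1(L), so W
n=7: →2(L), so W
n=8: →1(L), so W
n=9: →2(L), so W
n=10: →7(W), 5(W), 3(W) — all W, so L
n=11: →8(W), 6(W), 4(W) — all W, so L
n=12: →9(W), 7(W), 5(W) — all W, so L
n=13: →10(L), so W
n=14: →11(L), so W
n=15: →12(L), so W
n=16: →11(L), so W
n=17: →12(L), so W
n=18: →11(L), so W
n=19: →12(L), so W
n=20: →17(W), 15(W), 13(W) — all W, so L
n=21: →18(W), 16(W), 14(W) — all W, so L
n=22: →19(W), 17(W), 15(W) — all W, so L
The starting position 22 is L: whatever Player 1 does, the opponent receives a W position.

Player 2 wins.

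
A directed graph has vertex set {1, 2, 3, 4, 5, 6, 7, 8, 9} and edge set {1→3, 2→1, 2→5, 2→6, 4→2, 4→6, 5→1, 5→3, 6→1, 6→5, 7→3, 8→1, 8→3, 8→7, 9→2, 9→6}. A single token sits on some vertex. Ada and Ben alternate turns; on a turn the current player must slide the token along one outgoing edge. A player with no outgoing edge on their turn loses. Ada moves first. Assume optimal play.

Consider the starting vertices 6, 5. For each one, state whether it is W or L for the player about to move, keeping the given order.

Work bottom-up. With no move the player to move loses. Otherwise the position is W if at least one move leads to an L position for the opponent, and L if every move leads to a W.
Every edge goes from a vertex to one that appears earlier in the order 3, 1, 5, 7, 6, 2, 4, 9, 8, so processing vertices in that order labels each vertex after all of its successors.
3: no outgoing edge → L
1: →3(L), so W
5: →3(L), so W
7: →3(L), so W
6: →5(W), 1(W) — all W, so L
2: →6(L), so W
4: →6(L), so W
9: →6(L), so W
8: →3(L), so W

6: L, 5: W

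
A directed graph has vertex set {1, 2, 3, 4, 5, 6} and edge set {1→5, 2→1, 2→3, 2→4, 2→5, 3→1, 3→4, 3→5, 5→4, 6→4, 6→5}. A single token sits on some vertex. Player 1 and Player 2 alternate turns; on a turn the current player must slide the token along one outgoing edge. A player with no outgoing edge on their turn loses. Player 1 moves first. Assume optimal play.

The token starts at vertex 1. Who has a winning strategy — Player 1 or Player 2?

Player 2 wins.

Use the standard recursion: the mover loses at a terminal position; elsewhere, the mover wins exactly when some move hands the opponent an L position.
Every edge goes from a vertex to one that appears earlier in the order 4, 5, 1, 3, 2, 6, so processing vertices in that order labels each vertex after all of its successors.
4: no outgoing edge → L
5: can move to 4, which is L ⇒ W
1: the only move is to 5(W), a W ⇒ L
3: can move to 1, which is L ⇒ W
2: can move to 1, which is L ⇒ W
6: can move to 4, which is L ⇒ W
Every move from 1 reaches a W position, so the mover loses.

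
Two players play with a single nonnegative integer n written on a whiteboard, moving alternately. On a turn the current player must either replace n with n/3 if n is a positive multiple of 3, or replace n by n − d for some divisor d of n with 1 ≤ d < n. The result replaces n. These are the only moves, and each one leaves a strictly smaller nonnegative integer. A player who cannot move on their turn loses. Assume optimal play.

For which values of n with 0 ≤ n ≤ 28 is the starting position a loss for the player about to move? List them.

0, 1, 4, 7, 9, 11, 13, 15, 17, 19, 23, 25, 28

Use the standard recursion: the mover loses at a terminal position; elsewhere, the mover wins exactly when some move hands the opponent an L position.
n=0: no move → L
n=1: no move → L
n=2: can move to 1, which is L ⇒ W
n=3: can move to 1, which is L ⇒ W
n=4: moves to 2(W), 3(W); every one is W ⇒ L
n=5: can move to 4, which is L ⇒ W
n=6: can move to 4, which is L ⇒ W
n=7: the only move is to 6(W), a W ⇒ L
n=8: can move to 4, which is L ⇒ W
n=9: moves to 3(W), 6(W), 8(W); every one is W ⇒ L
n=10: can move to 9, which is L ⇒ W
n=11: the only move is to 10(W), a W ⇒ L
n=12: can move to 4, which is L ⇒ W
n=13: the only move is to 12(W), a W ⇒ L
n=14: can move to 7, which is L ⇒ W
n=15: moves to 5(W), 10(W), 12(W), 14(W); every one is W ⇒ L
n=16: can move to 15, which is L ⇒ W
n=17: the only move is to 16(W), a W ⇒ L
n=18: can move to 9, which is L ⇒ W
n=19: the only move is to 18(W), a W ⇒ L
n=20: can move to 15, which is L ⇒ W
n=21: can move to 7, which is L ⇒ W
n=22: can move to 11, which is L ⇒ W
n=23: the only move is to 22(W), a W ⇒ L
n=24: can move to 23, which is L ⇒ W
n=25: moves to 20(W), 24(W); every one is W ⇒ L
n=26: can move to 13, which is L ⇒ W
n=27: can move to 9, which is L ⇒ W
n=28: moves to 14(W), 21(W), 24(W), 26(W), 27(W); every one is W ⇒ L
Reading off the rows marked L gives the requested list; there are 13 such values of n.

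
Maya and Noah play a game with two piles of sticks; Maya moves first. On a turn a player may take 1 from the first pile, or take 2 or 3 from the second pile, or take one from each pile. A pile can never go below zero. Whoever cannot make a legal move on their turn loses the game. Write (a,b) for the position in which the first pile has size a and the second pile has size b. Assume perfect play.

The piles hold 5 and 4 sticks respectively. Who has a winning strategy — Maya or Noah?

Compute win/loss labels from the base case upward. A position with no move is L. Any other position is W if it can reach an L in one move, else L.
No move ever increases a pile, so every position that can arise here has a ≤ 5 and b ≤ 4; it is enough to label the cells with 0 ≤ a ≤ 5 and 0 ≤ b ≤ 4.
Every move lowers a or b (never raises either), so fill the grid row by row in increasing a, and left to right within a row: each cell's successors are then already labelled.
      b=0  b=1  b=2  b=3  b=4
a=0:    L    L    W    W    W
a=1:    W    W    W    L    L
a=2:    L    L    W    W    W
a=3:    W    W    W    L    L
a=4:    L    L    W    W    W
a=5:    W    W    W    L    L
Cells with no legal move (terminal, hence L): (0,0), (0,1).
The remaining L cells, each justified by listing all of its moves:
(1,3): only reaches (0,3)(W), (1,1)(W), (1,0)(W), (0,2)(W), all W → L
(1,4): only reaches (0,4)(W), (1,2)(W), (1,1)(W), (0,3)(W), all W → L
(2,0): only reaches (1,0)(W), which is W → L
(2,1): only reaches (1,1)(W), (1,0)(W), all W → L
(3,3): only reaches (2,3)(W), (3,1)(W), (3,0)(W), (2,2)(W), all W → L
(3,4): only reaches (2,4)(W), (3,2)(W), (3,1)(W), (2,3)(W), all W → L
(4,0): only reaches (3,0)(W), which is W → L
(4,1): only reaches (3,1)(W), (3,0)(W), all W → L
(5,3): only reaches (4,3)(W), (5,1)(W), (5,0)(W), (4,2)(W), all W → L
(5,4): only reaches (4,4)(W), (5,2)(W), (5,1)(W), (4,3)(W), all W → L
Every other cell has at least one move into one of the L cells above, so it is W.
The starting position (5,4) is L: whatever Maya does, the opponent receives a W position.

Noah wins.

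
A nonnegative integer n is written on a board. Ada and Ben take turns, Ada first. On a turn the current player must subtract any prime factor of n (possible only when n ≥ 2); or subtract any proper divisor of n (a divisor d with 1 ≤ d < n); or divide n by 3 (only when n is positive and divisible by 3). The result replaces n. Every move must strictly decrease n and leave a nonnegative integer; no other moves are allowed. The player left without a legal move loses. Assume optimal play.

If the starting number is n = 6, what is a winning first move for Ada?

Move to 4.

Label each position W (a win for the player to move) or L (a loss). A position with no legal move is L; any other position is W exactly when some move reaches an L, and L when every move reaches a W.
n=0: no move → L
n=1: no move → L
n=2: can move to 0, which is L ⇒ W
n=3: can move to 0, which is L ⇒ W
n=4: moves to 2(W), 3(W); every one is W ⇒ L
n=5: can move to 0, which is L ⇒ W
n=6: can move to 4, which is L ⇒ W
From 6, the L positions reachable in one move are: 4.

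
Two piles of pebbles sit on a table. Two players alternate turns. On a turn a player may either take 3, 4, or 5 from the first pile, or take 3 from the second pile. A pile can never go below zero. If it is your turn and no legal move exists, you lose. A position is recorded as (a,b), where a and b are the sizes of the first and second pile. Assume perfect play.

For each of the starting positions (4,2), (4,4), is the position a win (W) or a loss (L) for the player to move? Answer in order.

(4,2): W, (4,4): L

Label each position W (a win for the player to move) or L (a loss). A position with no legal move is L; any other position is W exactly when some move reaches an L, and L when every move reaches a W.
No move ever increases a pile, so every position that can arise here has a ≤ 4 and b ≤ 4; it is enough to label the cells with 0 ≤ a ≤ 4 and 0 ≤ b ≤ 4.
Every move lowers a or b (never raises either), so fill the grid row by row in increasing a, and left to right within a row: each cell's successors are then already labelled.
      b=0  b=1  b=2  b=3  b=4
a=0:    L    L    L    W    W
a=1:    L    L    L    W    W
a=2:    L    L    L    W    W
a=3:    W    W    W    L    L
a=4:    W    W    W    L    L
Cells with no legal move (terminal, hence L): (0,0), (0,1), (0,2), (1,0), (1,1), (1,2), (2,0), (2,1), (2,2).
The remaining L cells, each justified by listing all of its moves:
(3,3): →(0,3)(W), (3,0)(W) — all W, so L
(3,4): →(0,4)(W), (3,1)(W) — all W, so L
(4,3): →(1,3)(W), (0,3)(W), (4,0)(W) — all W, so L
(4,4): →(1,4)(W), (0,4)(W), (4,1)(W) — all W, so L
Every other cell has at least one move into one of the L cells above, so it is W.
(4,2): the move to (1,2) reaches an L cell, so W
(4,4): one of the L cells justified above, so L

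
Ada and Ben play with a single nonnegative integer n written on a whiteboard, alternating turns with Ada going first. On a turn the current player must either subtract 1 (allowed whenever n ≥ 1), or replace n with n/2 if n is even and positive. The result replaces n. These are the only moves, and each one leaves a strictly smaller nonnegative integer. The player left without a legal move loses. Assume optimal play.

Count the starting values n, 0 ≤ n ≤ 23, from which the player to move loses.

12

Positions with no move are L. A position that does have a move is losing for the player to move precisely when every available move leads to a winning position for the opponent. Fill in the labels:
n=0: no move → L
n=1: W (go to 0, an L position)
n=2: L (sole option 1(W) is W)
n=3: W (go to 2, an L position)
n=4: W (go to 2, an L position)
n=5: L (sole option 4(W) is W)
n=6: W (go to 5, an L position)
n=7: L (sole option 6(W) is W)
n=8: W (go to 7, an L position)
n=9: L (sole option 8(W) is W)
n=10: W (go to 5, an L position)
n=11: L (sole option 10(W) is W)
n=12: W (go to 11, an L position)
n=13: L (sole option 12(W) is W)
n=14: W (go to 7, an L position)
n=15: L (sole option 14(W) is W)
n=16: W (go to 15, an L position)
n=17: L (sole option 16(W) is W)
n=18: W (go to 9, an L position)
n=19: L (sole option 18(W) is W)
n=20: W (go to 19, an L position)
n=21: L (sole option 20(W) is W)
n=22: W (go to 11, an L position)
n=23: L (sole option 22(W) is W)
L entries with 0 ≤ n ≤ 23: n = 0, 2, 5, 7, 9, 11, 13, 15, 17, 19, 21, 23; that makes 12.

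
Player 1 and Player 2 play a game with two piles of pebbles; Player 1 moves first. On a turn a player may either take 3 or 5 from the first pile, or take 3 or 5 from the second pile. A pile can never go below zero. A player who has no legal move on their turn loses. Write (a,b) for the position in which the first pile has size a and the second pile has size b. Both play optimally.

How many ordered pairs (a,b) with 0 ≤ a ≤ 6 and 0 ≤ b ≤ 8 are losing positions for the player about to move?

23

Use the standard recursion: the mover loses at a terminal position; elsewhere, the mover wins exactly when some move hands the opponent an L position.
Every move lowers a or b (never raises either), so fill the grid row by row in increasing a, and left to right within a row: each cell's successors are then already labelled.
      b=0  b=1  b=2  b=3  b=4  b=5  b=6  b=7  b=8
a=0:    L    L    L    W    W    W    W    W    L
a=1:    L    L    L    W    W    W    W    W    L
a=2:    L    L    L    W    W    W    W    W    L
a=3:    W    W    W    L    L    L    W    W    W
a=4:    W    W    W    L    L    L    W    W    W
a=5:    W    W    W    L    L    L    W    W    W
a=6:    W    W    W    W    W    W    L    L    W
Cells with no legal move (terminal, hence L): (0,0), (0,1), (0,2), (1,0), (1,1), (1,2), (2,0), (2,1), (2,2).
The remaining L cells, each justified by listing all of its moves:
(0,8): only reaches (0,5)(W), (0,3)(W), all W → L
(1,8): only reaches (1,5)(W), (1,3)(W), all W → L
(2,8): only reaches (2,5)(W), (2,3)(W), all W → L
(3,3): only reaches (0,3)(W), (3,0)(W), all W → L
(3,4): only reaches (0,4)(W), (3,1)(W), all W → L
(3,5): only reaches (0,5)(W), (3,2)(W), (3,0)(W), all W → L
(4,3): only reaches (1,3)(W), (4,0)(W), all W → L
(4,4): only reaches (1,4)(W), (4,1)(W), all W → L
(4,5): only reaches (1,5)(W), (4,2)(W), (4,0)(W), all W → L
(5,3): only reaches (2,3)(W), (0,3)(W), (5,0)(W), all W → L
(5,4): only reaches (2,4)(W), (0,4)(W), (5,1)(W), all W → L
(5,5): only reaches (2,5)(W), (0,5)(W), (5,2)(W), (5,0)(W), all W → L
(6,6): only reaches (3,6)(W), (1,6)(W), (6,3)(W), (6,1)(W), all W → L
(6,7): only reaches (3,7)(W), (1,7)(W), (6,4)(W), (6,2)(W), all W → L
Every other cell has at least one move into one of the L cells above, so it is W.
L cells per row: a=0: 4, a=1: 4, a=2: 4, a=3: 3, a=4: 3, a=5: 3, a=6: 2; total 23.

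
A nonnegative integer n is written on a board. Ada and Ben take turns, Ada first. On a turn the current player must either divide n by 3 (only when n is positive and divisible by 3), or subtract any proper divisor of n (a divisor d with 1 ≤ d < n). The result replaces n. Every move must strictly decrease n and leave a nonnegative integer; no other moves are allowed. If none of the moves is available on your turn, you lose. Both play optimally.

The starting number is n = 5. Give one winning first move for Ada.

Work bottom-up. With no move the player to move loses. Otherwise the position is W if at least one move leads to an L position for the opponent, and L if every move leads to a W.
n=0: no move → L
n=1: no move → L
n=2: →1(L), so W
n=3: →1(L), so W
n=4: →2(W), 3(W) — all W, so L
n=5: →4(L), so W
From 5, the L positions reachable in one move are: 4.

Move to 4.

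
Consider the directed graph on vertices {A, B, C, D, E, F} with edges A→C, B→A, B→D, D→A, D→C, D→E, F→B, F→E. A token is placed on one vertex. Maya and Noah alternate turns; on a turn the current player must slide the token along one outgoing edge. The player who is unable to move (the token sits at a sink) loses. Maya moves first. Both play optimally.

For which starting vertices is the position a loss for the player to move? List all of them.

B, C, E

Classify positions by backward induction: terminal positions (no move available) are L. From any other position, the mover wins iff some move reaches an L.
Every edge goes from a vertex to one that appears earlier in the order C, E, A, D, B, F, so processing vertices in that order labels each vertex after all of its successors.
C: no outgoing edge → L
E: no outgoing edge → L
A: can move to C, which is L ⇒ W
D: can move to E, which is L ⇒ W
B: moves to D(W), A(W); every one is W ⇒ L
F: can move to B, which is L ⇒ W
The losing starting vertices are exactly the entries labelled L in this table (3 of them).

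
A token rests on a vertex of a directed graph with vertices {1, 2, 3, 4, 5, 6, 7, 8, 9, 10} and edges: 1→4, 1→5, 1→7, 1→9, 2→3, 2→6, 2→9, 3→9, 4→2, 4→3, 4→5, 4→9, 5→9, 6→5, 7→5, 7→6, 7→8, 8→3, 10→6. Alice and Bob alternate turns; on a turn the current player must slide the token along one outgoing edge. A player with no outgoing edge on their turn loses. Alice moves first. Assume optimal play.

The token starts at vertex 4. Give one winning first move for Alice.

Classify positions by backward induction: terminal positions (no move available) are L. From any other position, the mover wins iff some move reaches an L.
Every edge goes from a vertex to one that appears earlier in the order 9, 5, 3, 8, 6, 7, 2, 4, 1, 10, so processing vertices in that order labels each vertex after all of its successors.
9: no outgoing edge → L
5: W (go to 9, an L position)
3: W (go to 9, an L position)
8: L (sole option 3(W) is W)
6: L (sole option 5(W) is W)
7: W (go to 6, an L position)
2: W (go to 6, an L position)
4: W (go to 9, an L position)
1: W (go to 9, an L position)
10: W (go to 6, an L position)
From 4, the L positions reachable in one move are: 9.

Move to 9.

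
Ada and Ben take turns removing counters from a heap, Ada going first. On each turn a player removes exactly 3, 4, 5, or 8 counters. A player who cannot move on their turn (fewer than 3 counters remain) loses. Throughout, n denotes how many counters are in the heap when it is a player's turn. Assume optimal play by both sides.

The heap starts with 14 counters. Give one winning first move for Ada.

Remove 3, leaving 11.

Classify positions by backward induction: terminal positions (no move available) are L. From any other position, the mover wins iff some move reaches an L.
n=0: no move → L
n=1: no move → L
n=2: no move → L
n=3: →0(L), so W
n=4: →1(L), so W
n=5: →2(L), so W
n=6: →2(L), so W
n=7: →2(L), so W
n=8: →0(L), so W
n=9: →1(L), so W
n=10: →2(L), so W
n=11: →8(W), 7(W), 6(W), 3(W) — all W, so L
n=12: →9(W), 8(W), 7(W), 4(W) — all W, so L
n=13: →10(W), 9(W), 8(W), 5(W) — all W, so L
n=14: →11(L), so W
From 14, the L positions reachable in one move are: 11.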